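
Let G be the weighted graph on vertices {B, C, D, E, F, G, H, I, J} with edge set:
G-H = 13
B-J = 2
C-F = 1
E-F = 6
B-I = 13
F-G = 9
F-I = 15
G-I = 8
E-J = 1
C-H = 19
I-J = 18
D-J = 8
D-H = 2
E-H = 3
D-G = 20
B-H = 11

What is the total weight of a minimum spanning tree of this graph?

Kruskal: consider edges lightest-first.
C-F (1): add — endpoints in different components.
E-J (1): add — endpoints in different components.
B-J (2): add — endpoints in different components.
D-H (2): add — endpoints in different components.
E-H (3): add — endpoints in different components.
E-F (6): add — endpoints in different components.
D-J (8): skip — D and J already connected.
G-I (8): add — endpoints in different components.
F-G (9): add — endpoints in different components.
MST edges: C-F, E-J, B-J, D-H, E-H, E-F, G-I, F-G; total weight 1+1+2+2+3+6+8+9 = 32.

32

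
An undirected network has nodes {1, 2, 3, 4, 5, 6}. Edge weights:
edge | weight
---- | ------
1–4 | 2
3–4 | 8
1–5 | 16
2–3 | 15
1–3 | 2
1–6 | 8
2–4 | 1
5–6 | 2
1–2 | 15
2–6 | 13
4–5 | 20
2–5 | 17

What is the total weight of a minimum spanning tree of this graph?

15

Sort edges by weight, then run Kruskal:
2–4 (1): add. Components now {1} {2,4} {3} {5} {6}
1–3 (2): add. Components now {1,3} {2,4} {5} {6}
1–4 (2): add. Components now {1,2,3,4} {5} {6}
5–6 (2): add. Components now {1,2,3,4} {5,6}
1–6 (8): add. Components now {1,2,3,4,5,6}
MST edges: 2–4, 1–3, 1–4, 5–6, 1–6; total weight 1+2+2+2+8 = 15.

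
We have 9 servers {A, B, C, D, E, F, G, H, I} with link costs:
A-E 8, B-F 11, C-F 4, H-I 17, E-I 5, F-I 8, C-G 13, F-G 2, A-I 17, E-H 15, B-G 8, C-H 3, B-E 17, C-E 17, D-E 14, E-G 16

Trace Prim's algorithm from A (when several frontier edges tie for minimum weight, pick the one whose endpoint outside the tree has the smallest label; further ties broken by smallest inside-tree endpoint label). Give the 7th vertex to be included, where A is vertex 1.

H

Prim's algorithm from A:
Step 1: cheapest edge leaving the tree is A-E (8); add E.
Step 2: cheapest edge leaving the tree is E-I (5); add I.
Step 3: cheapest edge leaving the tree is F-I (8); add F.
Step 4: cheapest edge leaving the tree is F-G (2); add G.
Step 5: cheapest edge leaving the tree is C-F (4); add C.
Step 6: cheapest edge leaving the tree is C-H (3); add H.
Step 7: cheapest edge leaving the tree is B-G (8); add B.
Step 8: cheapest edge leaving the tree is D-E (14); add D.
Vertex order: A, E, I, F, G, C, H, B, D. The 7th vertex is H.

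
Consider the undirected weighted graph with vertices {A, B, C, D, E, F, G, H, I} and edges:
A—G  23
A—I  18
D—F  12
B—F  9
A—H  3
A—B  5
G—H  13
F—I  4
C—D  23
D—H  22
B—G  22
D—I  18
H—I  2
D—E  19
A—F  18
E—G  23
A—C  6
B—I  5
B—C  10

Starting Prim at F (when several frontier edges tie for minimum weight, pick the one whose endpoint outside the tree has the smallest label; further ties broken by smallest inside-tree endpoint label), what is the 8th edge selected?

Prim's algorithm from F:
Step 1: cheapest edge leaving the tree is F—I (4); add I.
Step 2: cheapest edge leaving the tree is H—I (2); add H.
Step 3: cheapest edge leaving the tree is A—H (3); add A.
Step 4: cheapest edge leaving the tree is A—B (5); add B.
Step 5: cheapest edge leaving the tree is A—C (6); add C.
Step 6: cheapest edge leaving the tree is D—F (12); add D.
Step 7: cheapest edge leaving the tree is G—H (13); add G.
Step 8: cheapest edge leaving the tree is D—E (19); add E.
The 8th edge added is D—E.

D-E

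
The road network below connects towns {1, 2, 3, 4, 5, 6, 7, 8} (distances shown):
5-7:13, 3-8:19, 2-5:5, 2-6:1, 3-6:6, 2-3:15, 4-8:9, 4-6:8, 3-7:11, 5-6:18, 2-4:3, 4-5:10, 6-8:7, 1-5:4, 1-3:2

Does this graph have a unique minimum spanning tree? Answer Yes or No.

Kruskal: consider edges lightest-first.
2-6 (1): add — endpoints in different components.
1-3 (2): add — endpoints in different components.
2-4 (3): add — endpoints in different components.
1-5 (4): add — endpoints in different components.
2-5 (5): add — endpoints in different components.
3-6 (6): skip — 3 and 6 already connected.
6-8 (7): add — endpoints in different components.
4-6 (8): skip — 4 and 6 already connected.
4-8 (9): skip — 4 and 8 already connected.
4-5 (10): skip — 4 and 5 already connected.
3-7 (11): add — endpoints in different components.
Every non-tree edge has weight strictly greater than the heaviest edge on the tree path between its endpoints, so the MST is unique.

Yes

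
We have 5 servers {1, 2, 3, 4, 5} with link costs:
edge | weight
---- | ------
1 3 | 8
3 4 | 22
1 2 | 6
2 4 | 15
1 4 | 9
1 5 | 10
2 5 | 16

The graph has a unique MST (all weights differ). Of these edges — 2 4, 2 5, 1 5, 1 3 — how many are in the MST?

2

Kruskal's algorithm — process edges by increasing weight (ties by edge label):
1 2 (6): add — endpoints in different components.
1 3 (8): add — endpoints in different components.
1 4 (9): add — endpoints in different components.
1 5 (10): add — endpoints in different components.
MST edge set: {1 2, 1 3, 1 4, 1 5}.
Of the listed edges, {1 5, 1 3} are in the MST → 2.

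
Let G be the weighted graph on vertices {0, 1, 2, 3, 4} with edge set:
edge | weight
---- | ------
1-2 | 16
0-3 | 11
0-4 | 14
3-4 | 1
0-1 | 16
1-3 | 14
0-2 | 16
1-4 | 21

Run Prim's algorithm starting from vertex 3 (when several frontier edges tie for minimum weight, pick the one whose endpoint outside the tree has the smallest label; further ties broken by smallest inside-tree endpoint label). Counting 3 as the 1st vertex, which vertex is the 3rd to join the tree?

0

Grow the tree from 3 using Prim:
Step 1: frontier [3-4 1, 0-3 11, 1-3 14] → take 3-4 (1); add 4.
Step 2: frontier [0-3 11, 1-3 14, 0-4 14, 1-4 21] → take 0-3 (11); add 0.
Step 3: frontier [0-1 16, 0-2 16, 1-3 14, 1-4 21] → take 1-3 (14); add 1.
Step 4: frontier [0-2 16, 1-2 16] → take 0-2 (16); add 2.
Vertex order: 3, 4, 0, 1, 2. The 3rd vertex is 0.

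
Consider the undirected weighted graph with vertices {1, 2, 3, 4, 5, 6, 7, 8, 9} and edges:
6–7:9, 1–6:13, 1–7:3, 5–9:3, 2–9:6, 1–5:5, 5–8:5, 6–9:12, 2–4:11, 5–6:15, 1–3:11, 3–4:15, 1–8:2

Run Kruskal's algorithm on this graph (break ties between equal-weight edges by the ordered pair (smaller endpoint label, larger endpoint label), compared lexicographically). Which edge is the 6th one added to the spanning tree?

6-7

Kruskal's algorithm — process edges by increasing weight (ties by edge label):
1–8 (2): add — endpoints in different components.
1–7 (3): add — endpoints in different components.
5–9 (3): add — endpoints in different components.
1–5 (5): add — endpoints in different components.
5–8 (5): skip — 5 and 8 already connected.
2–9 (6): add — endpoints in different components.
6–7 (9): add — endpoints in different components.
1–3 (11): add — endpoints in different components.
2–4 (11): add — endpoints in different components.
The 6th edge added is 6–7.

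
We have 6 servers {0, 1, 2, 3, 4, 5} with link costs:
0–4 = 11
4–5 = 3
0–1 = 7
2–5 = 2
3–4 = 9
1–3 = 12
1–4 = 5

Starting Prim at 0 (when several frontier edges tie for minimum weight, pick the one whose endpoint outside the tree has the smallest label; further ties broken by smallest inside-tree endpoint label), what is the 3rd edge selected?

Prim, starting at 0.
Step 1: frontier [0–1 7, 0–4 11] → take 0–1 (7); add 1.
Step 2: frontier [0–4 11, 1–4 5, 1–3 12] → take 1–4 (5); add 4.
Step 3: frontier [1–3 12, 4–5 3, 3–4 9] → take 4–5 (3); add 5.
Step 4: frontier [1–3 12, 3–4 9, 2–5 2] → take 2–5 (2); add 2.
Step 5: frontier [1–3 12, 3–4 9] → take 3–4 (9); add 3.
The 3rd edge added is 4–5.

4-5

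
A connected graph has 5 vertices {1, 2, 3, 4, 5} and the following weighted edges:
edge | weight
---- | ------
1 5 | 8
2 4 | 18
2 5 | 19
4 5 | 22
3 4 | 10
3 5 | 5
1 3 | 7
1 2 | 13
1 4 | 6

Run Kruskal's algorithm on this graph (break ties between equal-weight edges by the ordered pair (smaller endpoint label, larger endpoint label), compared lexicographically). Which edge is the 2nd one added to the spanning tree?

1-4

Kruskal: consider edges lightest-first.
3 5 (5): add. Components now {1} {2} {3,5} {4}
1 4 (6): add. Components now {1,4} {2} {3,5}
1 3 (7): add. Components now {1,3,4,5} {2}
1 5 (8): skip — 1 and 5 already connected.
3 4 (10): skip — 3 and 4 already connected.
1 2 (13): add. Components now {1,2,3,4,5}
The 2nd edge added is 1 4.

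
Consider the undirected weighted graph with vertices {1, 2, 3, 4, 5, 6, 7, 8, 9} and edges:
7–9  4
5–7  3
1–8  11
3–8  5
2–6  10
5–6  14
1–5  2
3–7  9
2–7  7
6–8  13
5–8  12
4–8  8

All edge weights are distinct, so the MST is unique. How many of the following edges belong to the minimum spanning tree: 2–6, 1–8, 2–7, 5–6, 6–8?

2

Sort edges by weight, then run Kruskal:
1–5 (2): add — endpoints in different components.
5–7 (3): add — endpoints in different components.
7–9 (4): add — endpoints in different components.
3–8 (5): add — endpoints in different components.
2–7 (7): add — endpoints in different components.
4–8 (8): add — endpoints in different components.
3–7 (9): add — endpoints in different components.
2–6 (10): add — endpoints in different components.
MST edge set: {1–5, 5–7, 7–9, 3–8, 2–7, 4–8, 3–7, 2–6}.
Of the listed edges, {2–6, 2–7} are in the MST → 2.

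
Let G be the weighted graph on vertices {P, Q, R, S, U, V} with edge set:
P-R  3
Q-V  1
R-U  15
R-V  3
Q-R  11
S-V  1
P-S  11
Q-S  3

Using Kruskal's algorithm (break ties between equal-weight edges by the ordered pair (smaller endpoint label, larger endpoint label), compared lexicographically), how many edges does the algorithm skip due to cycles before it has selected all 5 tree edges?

3

Kruskal: consider edges lightest-first.
Q-V (1): add. Components now {P} {Q,V} {R} {U} {S}
S-V (1): add. Components now {P} {Q,S,V} {R} {U}
P-R (3): add. Components now {P,R} {Q,S,V} {U}
Q-S (3): skip — Q and S already connected.
R-V (3): add. Components now {P,Q,R,S,V} {U}
P-S (11): skip — P and S already connected.
Q-R (11): skip — Q and R already connected.
R-U (15): add. Components now {P,Q,R,S,U,V}
Edges rejected before the tree was complete: 3.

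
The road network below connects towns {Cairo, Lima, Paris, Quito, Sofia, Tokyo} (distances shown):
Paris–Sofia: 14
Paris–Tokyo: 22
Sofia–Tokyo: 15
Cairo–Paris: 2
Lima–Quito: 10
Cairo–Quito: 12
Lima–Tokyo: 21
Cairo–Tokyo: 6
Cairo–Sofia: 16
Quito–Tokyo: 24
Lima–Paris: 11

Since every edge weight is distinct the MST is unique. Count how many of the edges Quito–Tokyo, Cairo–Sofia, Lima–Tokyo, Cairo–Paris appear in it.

1

Sort edges by weight, then run Kruskal:
Cairo–Paris (2): add. Components now {Sofia} {Lima} {Tokyo} {Cairo,Paris} {Quito}
Cairo–Tokyo (6): add. Components now {Sofia} {Lima} {Cairo,Paris,Tokyo} {Quito}
Lima–Quito (10): add. Components now {Sofia} {Lima,Quito} {Cairo,Paris,Tokyo}
Lima–Paris (11): add. Components now {Sofia} {Cairo,Lima,Paris,Quito,Tokyo}
Cairo–Quito (12): skip — Cairo and Quito already connected.
Paris–Sofia (14): add. Components now {Cairo,Lima,Paris,Quito,Sofia,Tokyo}
MST edge set: {Cairo–Paris, Cairo–Tokyo, Lima–Quito, Lima–Paris, Paris–Sofia}.
Of the listed edges, {Cairo–Paris} are in the MST → 1.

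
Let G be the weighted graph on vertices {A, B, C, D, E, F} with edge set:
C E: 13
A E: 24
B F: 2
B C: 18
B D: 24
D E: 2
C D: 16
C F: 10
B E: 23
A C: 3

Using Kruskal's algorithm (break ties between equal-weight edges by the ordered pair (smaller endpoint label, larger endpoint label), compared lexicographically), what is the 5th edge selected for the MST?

C-E

Sort edges by weight, then run Kruskal:
B F (2): add — endpoints in different components.
D E (2): add — endpoints in different components.
A C (3): add — endpoints in different components.
C F (10): add — endpoints in different components.
C E (13): add — endpoints in different components.
The 5th edge added is C E.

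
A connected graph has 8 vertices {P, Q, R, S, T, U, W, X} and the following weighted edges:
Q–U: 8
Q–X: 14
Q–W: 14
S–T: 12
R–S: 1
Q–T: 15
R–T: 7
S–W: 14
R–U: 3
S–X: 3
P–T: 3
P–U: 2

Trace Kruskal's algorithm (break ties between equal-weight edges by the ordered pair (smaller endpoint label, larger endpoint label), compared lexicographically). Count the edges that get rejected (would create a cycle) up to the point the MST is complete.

2

Sort edges by weight, then run Kruskal:
R–S (1): add — endpoints in different components.
P–U (2): add — endpoints in different components.
P–T (3): add — endpoints in different components.
R–U (3): add — endpoints in different components.
S–X (3): add — endpoints in different components.
R–T (7): skip — T and R already connected.
Q–U (8): add — endpoints in different components.
S–T (12): skip — T and S already connected.
Q–W (14): add — endpoints in different components.
Edges rejected before the tree was complete: 2.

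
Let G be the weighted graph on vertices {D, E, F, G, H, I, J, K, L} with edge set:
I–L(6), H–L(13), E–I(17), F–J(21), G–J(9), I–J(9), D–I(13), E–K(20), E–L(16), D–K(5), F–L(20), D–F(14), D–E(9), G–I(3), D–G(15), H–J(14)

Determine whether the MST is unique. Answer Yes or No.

No

Kruskal's algorithm — process edges by increasing weight (ties by edge label):
G–I (3): add — endpoints in different components.
D–K (5): add — endpoints in different components.
I–L (6): add — endpoints in different components.
D–E (9): add — endpoints in different components.
G–J (9): add — endpoints in different components.
I–J (9): skip — I and J already connected.
D–I (13): add — endpoints in different components.
H–L (13): add — endpoints in different components.
D–F (14): add — endpoints in different components.
Non-tree edge I–J has weight 9, equal to the heaviest edge on its tree cycle — swapping gives another MST of the same weight. Not unique.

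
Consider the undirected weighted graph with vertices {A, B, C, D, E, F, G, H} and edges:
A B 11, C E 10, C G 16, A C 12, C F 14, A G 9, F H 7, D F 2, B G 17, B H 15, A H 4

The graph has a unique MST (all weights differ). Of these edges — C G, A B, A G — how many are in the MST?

2

Kruskal's algorithm — process edges by increasing weight (ties by edge label):
D F (2): add — endpoints in different components.
A H (4): add — endpoints in different components.
F H (7): add — endpoints in different components.
A G (9): add — endpoints in different components.
C E (10): add — endpoints in different components.
A B (11): add — endpoints in different components.
A C (12): add — endpoints in different components.
MST edge set: {D F, A H, F H, A G, C E, A B, A C}.
Of the listed edges, {A B, A G} are in the MST → 2.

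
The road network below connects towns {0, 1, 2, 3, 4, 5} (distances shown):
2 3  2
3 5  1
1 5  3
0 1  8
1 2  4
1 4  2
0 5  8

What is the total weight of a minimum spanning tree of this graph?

Kruskal's algorithm — process edges by increasing weight (ties by edge label):
3 5 (1): add. Components now {0} {1} {2} {3,5} {4}
1 4 (2): add. Components now {0} {1,4} {2} {3,5}
2 3 (2): add. Components now {0} {1,4} {2,3,5}
1 5 (3): add. Components now {0} {1,2,3,4,5}
1 2 (4): skip — 1 and 2 already connected.
0 1 (8): add. Components now {0,1,2,3,4,5}
MST edges: 3 5, 1 4, 2 3, 1 5, 0 1; total weight 1+2+2+3+8 = 16.

16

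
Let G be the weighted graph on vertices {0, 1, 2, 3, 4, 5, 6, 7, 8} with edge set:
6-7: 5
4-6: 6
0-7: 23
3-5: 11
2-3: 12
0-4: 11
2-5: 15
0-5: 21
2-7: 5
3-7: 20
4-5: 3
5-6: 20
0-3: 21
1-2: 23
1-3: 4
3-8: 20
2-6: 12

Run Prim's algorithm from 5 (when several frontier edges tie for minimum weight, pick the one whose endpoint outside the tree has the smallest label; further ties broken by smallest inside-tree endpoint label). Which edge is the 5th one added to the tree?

0-4

Prim, starting at 5.
Step 1: cheapest edge leaving the tree is 4-5 (3); add 4.
Step 2: cheapest edge leaving the tree is 4-6 (6); add 6.
Step 3: cheapest edge leaving the tree is 6-7 (5); add 7.
Step 4: cheapest edge leaving the tree is 2-7 (5); add 2.
Step 5: cheapest edge leaving the tree is 0-4 (11); add 0.
Step 6: cheapest edge leaving the tree is 3-5 (11); add 3.
Step 7: cheapest edge leaving the tree is 1-3 (4); add 1.
Step 8: cheapest edge leaving the tree is 3-8 (20); add 8.
The 5th edge added is 0-4.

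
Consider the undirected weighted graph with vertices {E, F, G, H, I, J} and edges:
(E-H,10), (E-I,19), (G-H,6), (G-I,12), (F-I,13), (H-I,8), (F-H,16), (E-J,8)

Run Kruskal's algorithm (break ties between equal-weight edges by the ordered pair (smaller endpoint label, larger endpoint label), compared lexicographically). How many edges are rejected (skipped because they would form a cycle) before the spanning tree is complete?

Kruskal's algorithm — process edges by increasing weight (ties by edge label):
G-H (6): add — endpoints in different components.
E-J (8): add — endpoints in different components.
H-I (8): add — endpoints in different components.
E-H (10): add — endpoints in different components.
G-I (12): skip — G and I already connected.
F-I (13): add — endpoints in different components.
Edges rejected before the tree was complete: 1.

1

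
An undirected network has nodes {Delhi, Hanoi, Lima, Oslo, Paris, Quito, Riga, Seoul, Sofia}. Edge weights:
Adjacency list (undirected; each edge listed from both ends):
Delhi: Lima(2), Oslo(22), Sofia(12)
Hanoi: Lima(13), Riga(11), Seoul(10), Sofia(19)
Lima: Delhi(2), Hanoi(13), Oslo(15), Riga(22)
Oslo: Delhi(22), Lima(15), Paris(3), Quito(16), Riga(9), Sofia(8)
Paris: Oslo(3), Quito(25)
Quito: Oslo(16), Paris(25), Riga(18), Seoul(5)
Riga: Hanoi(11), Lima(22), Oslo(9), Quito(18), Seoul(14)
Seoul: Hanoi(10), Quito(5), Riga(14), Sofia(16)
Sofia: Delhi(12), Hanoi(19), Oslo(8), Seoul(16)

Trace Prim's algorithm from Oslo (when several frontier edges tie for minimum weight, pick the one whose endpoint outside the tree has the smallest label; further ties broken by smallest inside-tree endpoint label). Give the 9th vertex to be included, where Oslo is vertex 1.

Grow the tree from Oslo using Prim:
Step 1: cheapest edge leaving the tree is Oslo Paris (3); add Paris.
Step 2: cheapest edge leaving the tree is Oslo Sofia (8); add Sofia.
Step 3: cheapest edge leaving the tree is Oslo Riga (9); add Riga.
Step 4: cheapest edge leaving the tree is Hanoi Riga (11); add Hanoi.
Step 5: cheapest edge leaving the tree is Hanoi Seoul (10); add Seoul.
Step 6: cheapest edge leaving the tree is Quito Seoul (5); add Quito.
Step 7: cheapest edge leaving the tree is Delhi Sofia (12); add Delhi.
Step 8: cheapest edge leaving the tree is Delhi Lima (2); add Lima.
Vertex order: Oslo, Paris, Sofia, Riga, Hanoi, Seoul, Quito, Delhi, Lima. The 9th vertex is Lima.

Lima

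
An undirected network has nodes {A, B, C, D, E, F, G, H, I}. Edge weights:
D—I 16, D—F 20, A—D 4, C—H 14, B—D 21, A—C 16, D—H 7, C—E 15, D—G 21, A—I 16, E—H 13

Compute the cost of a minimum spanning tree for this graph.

116

Grow the tree from G using Prim:
Step 1: frontier [D—G 21] → take D—G (21); add D.
Step 2: frontier [A—D 4, D—H 7, D—I 16, D—F 20, B—D 21] → take A—D (4); add A.
Step 3: frontier [A—C 16, A—I 16, D—H 7, D—I 16, D—F 20, B—D 21] → take D—H (7); add H.
Step 4: frontier [A—C 16, A—I 16, D—I 16, D—F 20, B—D 21, E—H 13, C—H 14] → take E—H (13); add E.
Step 5: frontier [A—C 16, A—I 16, D—I 16, D—F 20, B—D 21, C—E 15, C—H 14] → take C—H (14); add C.
Step 6: frontier [A—I 16, D—I 16, D—F 20, B—D 21] → take A—I (16); add I.
Step 7: frontier [D—F 20, B—D 21] → take D—F (20); add F.
Step 8: frontier [B—D 21] → take B—D (21); add B.
MST edges: D—G, A—D, D—H, E—H, C—H, A—I, D—F, B—D; total weight 21+4+7+13+14+16+20+21 = 116.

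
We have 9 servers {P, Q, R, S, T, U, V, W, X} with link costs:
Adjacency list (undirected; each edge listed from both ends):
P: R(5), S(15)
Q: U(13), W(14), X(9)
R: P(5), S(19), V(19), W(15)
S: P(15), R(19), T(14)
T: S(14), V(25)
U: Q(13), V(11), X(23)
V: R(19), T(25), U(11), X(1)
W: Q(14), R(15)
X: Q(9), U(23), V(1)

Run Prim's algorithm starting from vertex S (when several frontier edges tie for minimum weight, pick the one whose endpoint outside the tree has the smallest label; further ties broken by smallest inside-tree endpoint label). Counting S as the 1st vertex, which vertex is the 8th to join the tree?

V

Grow the tree from S using Prim:
Step 1: frontier [S T 14, P S 15, R S 19] → take S T (14); add T.
Step 2: frontier [P S 15, R S 19, T V 25] → take P S (15); add P.
Step 3: frontier [P R 5, R S 19, T V 25] → take P R (5); add R.
Step 4: frontier [R W 15, R V 19, T V 25] → take R W (15); add W.
Step 5: frontier [R V 19, T V 25, Q W 14] → take Q W (14); add Q.
Step 6: frontier [Q X 9, Q U 13, R V 19, T V 25] → take Q X (9); add X.
Step 7: frontier [Q U 13, R V 19, T V 25, V X 1, U X 23] → take V X (1); add V.
Step 8: frontier [Q U 13, U V 11, U X 23] → take U V (11); add U.
Vertex order: S, T, P, R, W, Q, X, V, U. The 8th vertex is V.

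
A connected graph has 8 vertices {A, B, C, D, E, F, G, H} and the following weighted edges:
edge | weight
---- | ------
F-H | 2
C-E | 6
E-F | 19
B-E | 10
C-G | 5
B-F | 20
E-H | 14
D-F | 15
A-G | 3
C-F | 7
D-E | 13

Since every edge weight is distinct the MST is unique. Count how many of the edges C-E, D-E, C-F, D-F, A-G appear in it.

4

Kruskal: consider edges lightest-first.
F-H (2): add — endpoints in different components.
A-G (3): add — endpoints in different components.
C-G (5): add — endpoints in different components.
C-E (6): add — endpoints in different components.
C-F (7): add — endpoints in different components.
B-E (10): add — endpoints in different components.
D-E (13): add — endpoints in different components.
MST edge set: {F-H, A-G, C-G, C-E, C-F, B-E, D-E}.
Of the listed edges, {C-E, D-E, C-F, A-G} are in the MST → 4.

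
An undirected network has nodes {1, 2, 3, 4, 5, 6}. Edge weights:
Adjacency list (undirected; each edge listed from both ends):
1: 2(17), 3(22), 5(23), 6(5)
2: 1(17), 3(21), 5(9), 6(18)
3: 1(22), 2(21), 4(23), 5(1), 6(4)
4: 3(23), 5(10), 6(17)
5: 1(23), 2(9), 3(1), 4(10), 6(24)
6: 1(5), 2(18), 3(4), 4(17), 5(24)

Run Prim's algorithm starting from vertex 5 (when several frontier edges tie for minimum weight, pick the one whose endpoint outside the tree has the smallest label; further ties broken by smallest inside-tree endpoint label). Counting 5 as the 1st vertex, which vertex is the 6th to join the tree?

Grow the tree from 5 using Prim:
Step 1: cheapest edge leaving the tree is 3–5 (1); add 3.
Step 2: cheapest edge leaving the tree is 3–6 (4); add 6.
Step 3: cheapest edge leaving the tree is 1–6 (5); add 1.
Step 4: cheapest edge leaving the tree is 2–5 (9); add 2.
Step 5: cheapest edge leaving the tree is 4–5 (10); add 4.
Vertex order: 5, 3, 6, 1, 2, 4. The 6th vertex is 4.

4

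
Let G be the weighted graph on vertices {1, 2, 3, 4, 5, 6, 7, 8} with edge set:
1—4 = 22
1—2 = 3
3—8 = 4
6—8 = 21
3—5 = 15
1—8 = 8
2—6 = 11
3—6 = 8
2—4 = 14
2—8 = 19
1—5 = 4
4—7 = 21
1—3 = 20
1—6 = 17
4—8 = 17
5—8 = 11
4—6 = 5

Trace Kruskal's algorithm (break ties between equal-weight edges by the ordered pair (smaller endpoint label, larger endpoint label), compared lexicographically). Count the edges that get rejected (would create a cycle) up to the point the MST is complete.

Sort edges by weight, then run Kruskal:
1—2 (3): add — endpoints in different components.
1—5 (4): add — endpoints in different components.
3—8 (4): add — endpoints in different components.
4—6 (5): add — endpoints in different components.
1—8 (8): add — endpoints in different components.
3—6 (8): add — endpoints in different components.
2—6 (11): skip — 2 and 6 already connected.
5—8 (11): skip — 5 and 8 already connected.
2—4 (14): skip — 2 and 4 already connected.
3—5 (15): skip — 3 and 5 already connected.
1—6 (17): skip — 1 and 6 already connected.
4—8 (17): skip — 4 and 8 already connected.
2—8 (19): skip — 2 and 8 already connected.
1—3 (20): skip — 1 and 3 already connected.
4—7 (21): add — endpoints in different components.
Edges rejected before the tree was complete: 8.

8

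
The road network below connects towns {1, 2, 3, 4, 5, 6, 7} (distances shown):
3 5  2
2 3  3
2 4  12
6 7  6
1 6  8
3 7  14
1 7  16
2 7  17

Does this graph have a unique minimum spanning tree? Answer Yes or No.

Kruskal: consider edges lightest-first.
3 5 (2): add. Components now {1} {2} {3,5} {4} {6} {7}
2 3 (3): add. Components now {1} {2,3,5} {4} {6} {7}
6 7 (6): add. Components now {1} {2,3,5} {4} {6,7}
1 6 (8): add. Components now {1,6,7} {2,3,5} {4}
2 4 (12): add. Components now {1,6,7} {2,3,4,5}
3 7 (14): add. Components now {1,2,3,4,5,6,7}
Every non-tree edge has weight strictly greater than the heaviest edge on the tree path between its endpoints, so the MST is unique.

Yes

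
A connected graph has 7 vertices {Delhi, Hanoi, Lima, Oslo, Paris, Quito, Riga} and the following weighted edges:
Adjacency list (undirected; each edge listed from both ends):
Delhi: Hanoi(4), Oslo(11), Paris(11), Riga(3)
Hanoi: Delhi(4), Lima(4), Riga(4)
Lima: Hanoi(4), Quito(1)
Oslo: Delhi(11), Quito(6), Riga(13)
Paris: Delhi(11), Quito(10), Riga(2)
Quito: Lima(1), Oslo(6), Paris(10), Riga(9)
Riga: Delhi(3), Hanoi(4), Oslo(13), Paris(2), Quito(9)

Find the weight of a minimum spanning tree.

Sort edges by weight, then run Kruskal:
Lima—Quito (1): add. Components now {Oslo} {Lima,Quito} {Riga} {Paris} {Hanoi} {Delhi}
Paris—Riga (2): add. Components now {Oslo} {Lima,Quito} {Paris,Riga} {Hanoi} {Delhi}
Delhi—Riga (3): add. Components now {Oslo} {Lima,Quito} {Delhi,Paris,Riga} {Hanoi}
Delhi—Hanoi (4): add. Components now {Oslo} {Lima,Quito} {Delhi,Hanoi,Paris,Riga}
Hanoi—Lima (4): add. Components now {Oslo} {Delhi,Hanoi,Lima,Paris,Quito,Riga}
Hanoi—Riga (4): skip — Riga and Hanoi already connected.
Oslo—Quito (6): add. Components now {Delhi,Hanoi,Lima,Oslo,Paris,Quito,Riga}
MST edges: Lima—Quito, Paris—Riga, Delhi—Riga, Delhi—Hanoi, Hanoi—Lima, Oslo—Quito; total weight 1+2+3+4+4+6 = 20.

20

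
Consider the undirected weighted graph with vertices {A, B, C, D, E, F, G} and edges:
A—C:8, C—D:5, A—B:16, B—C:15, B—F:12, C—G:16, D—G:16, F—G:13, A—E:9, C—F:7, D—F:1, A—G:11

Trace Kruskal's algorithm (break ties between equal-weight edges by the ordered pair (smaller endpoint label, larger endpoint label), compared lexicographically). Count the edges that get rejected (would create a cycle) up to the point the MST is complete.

1

Kruskal's algorithm — process edges by increasing weight (ties by edge label):
D—F (1): add. Components now {A} {B} {C} {D,F} {E} {G}
C—D (5): add. Components now {A} {B} {C,D,F} {E} {G}
C—F (7): skip — C and F already connected.
A—C (8): add. Components now {A,C,D,F} {B} {E} {G}
A—E (9): add. Components now {A,C,D,E,F} {B} {G}
A—G (11): add. Components now {A,C,D,E,F,G} {B}
B—F (12): add. Components now {A,B,C,D,E,F,G}
Edges rejected before the tree was complete: 1.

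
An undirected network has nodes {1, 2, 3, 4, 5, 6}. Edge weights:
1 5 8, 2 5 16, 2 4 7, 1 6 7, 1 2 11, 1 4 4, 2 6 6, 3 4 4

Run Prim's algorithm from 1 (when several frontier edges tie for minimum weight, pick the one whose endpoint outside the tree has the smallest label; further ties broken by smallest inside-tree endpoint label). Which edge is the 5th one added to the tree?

Grow the tree from 1 using Prim:
Step 1: frontier [1 4 4, 1 6 7, 1 5 8, 1 2 11] → take 1 4 (4); add 4.
Step 2: frontier [1 6 7, 1 5 8, 1 2 11, 3 4 4, 2 4 7] → take 3 4 (4); add 3.
Step 3: frontier [1 6 7, 1 5 8, 1 2 11, 2 4 7] → take 2 4 (7); add 2.
Step 4: frontier [1 6 7, 1 5 8, 2 6 6, 2 5 16] → take 2 6 (6); add 6.
Step 5: frontier [1 5 8, 2 5 16] → take 1 5 (8); add 5.
The 5th edge added is 1 5.

1-5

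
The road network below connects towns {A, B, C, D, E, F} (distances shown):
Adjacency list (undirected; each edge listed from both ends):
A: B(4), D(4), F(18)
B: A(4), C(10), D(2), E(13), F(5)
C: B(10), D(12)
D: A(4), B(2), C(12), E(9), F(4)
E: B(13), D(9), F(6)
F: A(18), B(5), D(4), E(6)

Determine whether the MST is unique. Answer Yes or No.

No

Kruskal: consider edges lightest-first.
B D (2): add — endpoints in different components.
A B (4): add — endpoints in different components.
A D (4): skip — A and D already connected.
D F (4): add — endpoints in different components.
B F (5): skip — B and F already connected.
E F (6): add — endpoints in different components.
D E (9): skip — D and E already connected.
B C (10): add — endpoints in different components.
Non-tree edge A D has weight 4, equal to the heaviest edge on its tree cycle — swapping gives another MST of the same weight. Not unique.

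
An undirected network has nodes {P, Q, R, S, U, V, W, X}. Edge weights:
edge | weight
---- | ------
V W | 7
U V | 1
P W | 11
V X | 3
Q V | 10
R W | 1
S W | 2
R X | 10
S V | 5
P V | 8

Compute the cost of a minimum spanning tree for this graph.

Grow the tree from V using Prim:
Step 1: cheapest edge leaving the tree is U V (1); add U.
Step 2: cheapest edge leaving the tree is V X (3); add X.
Step 3: cheapest edge leaving the tree is S V (5); add S.
Step 4: cheapest edge leaving the tree is S W (2); add W.
Step 5: cheapest edge leaving the tree is R W (1); add R.
Step 6: cheapest edge leaving the tree is P V (8); add P.
Step 7: cheapest edge leaving the tree is Q V (10); add Q.
MST edges: U V, V X, S V, S W, R W, P V, Q V; total weight 1+3+5+2+1+8+10 = 30.

30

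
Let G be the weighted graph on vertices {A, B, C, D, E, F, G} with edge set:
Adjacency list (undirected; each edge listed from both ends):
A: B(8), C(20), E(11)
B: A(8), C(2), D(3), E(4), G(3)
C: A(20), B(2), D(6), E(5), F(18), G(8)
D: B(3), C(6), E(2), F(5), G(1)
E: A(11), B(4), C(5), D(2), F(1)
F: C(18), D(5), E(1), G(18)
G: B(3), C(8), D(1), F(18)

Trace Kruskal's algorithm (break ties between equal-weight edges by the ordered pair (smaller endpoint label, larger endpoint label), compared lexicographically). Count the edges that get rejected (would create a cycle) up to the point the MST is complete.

5

Sort edges by weight, then run Kruskal:
D G (1): add. Components now {A} {B} {C} {D,G} {E} {F}
E F (1): add. Components now {A} {B} {C} {D,G} {E,F}
B C (2): add. Components now {A} {B,C} {D,G} {E,F}
D E (2): add. Components now {A} {B,C} {D,E,F,G}
B D (3): add. Components now {A} {B,C,D,E,F,G}
B G (3): skip — B and G already connected.
B E (4): skip — B and E already connected.
C E (5): skip — C and E already connected.
D F (5): skip — D and F already connected.
C D (6): skip — C and D already connected.
A B (8): add. Components now {A,B,C,D,E,F,G}
Edges rejected before the tree was complete: 5.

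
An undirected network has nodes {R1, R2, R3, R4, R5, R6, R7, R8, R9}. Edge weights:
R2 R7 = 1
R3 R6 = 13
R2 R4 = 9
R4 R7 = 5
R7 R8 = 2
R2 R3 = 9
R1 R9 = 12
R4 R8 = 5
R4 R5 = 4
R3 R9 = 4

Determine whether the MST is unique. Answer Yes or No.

No

Sort edges by weight, then run Kruskal:
R2 R7 (1): add — endpoints in different components.
R7 R8 (2): add — endpoints in different components.
R3 R9 (4): add — endpoints in different components.
R4 R5 (4): add — endpoints in different components.
R4 R7 (5): add — endpoints in different components.
R4 R8 (5): skip — R4 and R8 already connected.
R2 R3 (9): add — endpoints in different components.
R2 R4 (9): skip — R2 and R4 already connected.
R1 R9 (12): add — endpoints in different components.
R3 R6 (13): add — endpoints in different components.
Non-tree edge R4 R8 has weight 5, equal to the heaviest edge on its tree cycle — swapping gives another MST of the same weight. Not unique.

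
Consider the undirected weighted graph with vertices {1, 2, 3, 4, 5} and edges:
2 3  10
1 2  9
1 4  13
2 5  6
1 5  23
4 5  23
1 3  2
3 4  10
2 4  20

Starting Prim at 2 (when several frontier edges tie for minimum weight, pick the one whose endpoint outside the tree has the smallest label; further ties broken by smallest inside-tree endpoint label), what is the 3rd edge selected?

Prim, starting at 2.
Step 1: frontier [2 5 6, 1 2 9, 2 3 10, 2 4 20] → take 2 5 (6); add 5.
Step 2: frontier [1 2 9, 2 3 10, 2 4 20, 1 5 23, 4 5 23] → take 1 2 (9); add 1.
Step 3: frontier [1 3 2, 1 4 13, 2 3 10, 2 4 20, 4 5 23] → take 1 3 (2); add 3.
Step 4: frontier [1 4 13, 2 4 20, 3 4 10, 4 5 23] → take 3 4 (10); add 4.
The 3rd edge added is 1 3.

1-3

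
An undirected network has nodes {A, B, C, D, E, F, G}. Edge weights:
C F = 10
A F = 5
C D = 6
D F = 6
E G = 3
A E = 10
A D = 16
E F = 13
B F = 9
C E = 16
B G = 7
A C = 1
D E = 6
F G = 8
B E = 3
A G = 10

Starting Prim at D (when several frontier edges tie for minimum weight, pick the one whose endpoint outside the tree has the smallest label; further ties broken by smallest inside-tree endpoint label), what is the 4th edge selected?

D-E

Grow the tree from D using Prim:
Step 1: cheapest edge leaving the tree is C D (6); add C.
Step 2: cheapest edge leaving the tree is A C (1); add A.
Step 3: cheapest edge leaving the tree is A F (5); add F.
Step 4: cheapest edge leaving the tree is D E (6); add E.
Step 5: cheapest edge leaving the tree is B E (3); add B.
Step 6: cheapest edge leaving the tree is E G (3); add G.
The 4th edge added is D E.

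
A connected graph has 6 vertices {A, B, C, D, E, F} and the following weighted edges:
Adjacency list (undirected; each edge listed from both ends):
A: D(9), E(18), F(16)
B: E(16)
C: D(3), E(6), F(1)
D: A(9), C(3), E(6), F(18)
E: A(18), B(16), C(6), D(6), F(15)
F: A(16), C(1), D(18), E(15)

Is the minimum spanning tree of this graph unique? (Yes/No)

Kruskal's algorithm — process edges by increasing weight (ties by edge label):
C F (1): add. Components now {A} {B} {C,F} {D} {E}
C D (3): add. Components now {A} {B} {C,D,F} {E}
C E (6): add. Components now {A} {B} {C,D,E,F}
D E (6): skip — D and E already connected.
A D (9): add. Components now {A,C,D,E,F} {B}
E F (15): skip — E and F already connected.
A F (16): skip — A and F already connected.
B E (16): add. Components now {A,B,C,D,E,F}
Non-tree edge D E has weight 6, equal to the heaviest edge on its tree cycle — swapping gives another MST of the same weight. Not unique.

No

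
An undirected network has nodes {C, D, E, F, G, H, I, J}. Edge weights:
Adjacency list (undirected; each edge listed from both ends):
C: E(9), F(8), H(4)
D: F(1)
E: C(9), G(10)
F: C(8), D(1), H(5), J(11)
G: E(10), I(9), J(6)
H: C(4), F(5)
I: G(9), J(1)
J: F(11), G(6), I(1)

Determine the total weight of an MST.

36

Kruskal: consider edges lightest-first.
D-F (1): add — endpoints in different components.
I-J (1): add — endpoints in different components.
C-H (4): add — endpoints in different components.
F-H (5): add — endpoints in different components.
G-J (6): add — endpoints in different components.
C-F (8): skip — C and F already connected.
C-E (9): add — endpoints in different components.
G-I (9): skip — G and I already connected.
E-G (10): add — endpoints in different components.
MST edges: D-F, I-J, C-H, F-H, G-J, C-E, E-G; total weight 1+1+4+5+6+9+10 = 36.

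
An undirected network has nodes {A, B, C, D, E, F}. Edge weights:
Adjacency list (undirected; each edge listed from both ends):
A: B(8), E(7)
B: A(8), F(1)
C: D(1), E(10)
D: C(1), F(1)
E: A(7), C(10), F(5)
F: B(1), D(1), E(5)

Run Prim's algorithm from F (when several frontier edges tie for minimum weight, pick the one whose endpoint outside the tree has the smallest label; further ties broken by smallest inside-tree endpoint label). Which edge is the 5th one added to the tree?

A-E

Grow the tree from F using Prim:
Step 1: cheapest edge leaving the tree is B-F (1); add B.
Step 2: cheapest edge leaving the tree is D-F (1); add D.
Step 3: cheapest edge leaving the tree is C-D (1); add C.
Step 4: cheapest edge leaving the tree is E-F (5); add E.
Step 5: cheapest edge leaving the tree is A-E (7); add A.
The 5th edge added is A-E.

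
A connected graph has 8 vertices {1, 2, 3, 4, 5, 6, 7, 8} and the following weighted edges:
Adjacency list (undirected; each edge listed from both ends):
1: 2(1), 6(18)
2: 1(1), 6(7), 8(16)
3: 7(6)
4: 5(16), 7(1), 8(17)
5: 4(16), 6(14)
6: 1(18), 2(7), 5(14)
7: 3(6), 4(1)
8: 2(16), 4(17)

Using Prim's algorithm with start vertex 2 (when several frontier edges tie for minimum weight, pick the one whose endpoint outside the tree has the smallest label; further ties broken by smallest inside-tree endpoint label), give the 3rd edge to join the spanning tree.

Prim's algorithm from 2:
Step 1: cheapest edge leaving the tree is 1-2 (1); add 1.
Step 2: cheapest edge leaving the tree is 2-6 (7); add 6.
Step 3: cheapest edge leaving the tree is 5-6 (14); add 5.
Step 4: cheapest edge leaving the tree is 4-5 (16); add 4.
Step 5: cheapest edge leaving the tree is 4-7 (1); add 7.
Step 6: cheapest edge leaving the tree is 3-7 (6); add 3.
Step 7: cheapest edge leaving the tree is 2-8 (16); add 8.
The 3rd edge added is 5-6.

5-6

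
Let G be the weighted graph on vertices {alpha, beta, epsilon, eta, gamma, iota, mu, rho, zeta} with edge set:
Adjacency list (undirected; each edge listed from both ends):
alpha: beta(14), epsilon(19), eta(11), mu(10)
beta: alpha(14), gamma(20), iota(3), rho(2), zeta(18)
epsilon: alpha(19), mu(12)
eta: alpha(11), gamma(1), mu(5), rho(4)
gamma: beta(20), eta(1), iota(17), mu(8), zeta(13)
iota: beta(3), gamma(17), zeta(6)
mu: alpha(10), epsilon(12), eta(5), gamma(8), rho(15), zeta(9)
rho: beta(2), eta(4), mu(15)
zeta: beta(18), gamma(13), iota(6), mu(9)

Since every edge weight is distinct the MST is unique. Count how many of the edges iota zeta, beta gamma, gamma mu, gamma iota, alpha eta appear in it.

Kruskal: consider edges lightest-first.
eta gamma (1): add — endpoints in different components.
beta rho (2): add — endpoints in different components.
beta iota (3): add — endpoints in different components.
eta rho (4): add — endpoints in different components.
eta mu (5): add — endpoints in different components.
iota zeta (6): add — endpoints in different components.
gamma mu (8): skip — gamma and mu already connected.
mu zeta (9): skip — zeta and mu already connected.
alpha mu (10): add — endpoints in different components.
alpha eta (11): skip — eta and alpha already connected.
epsilon mu (12): add — endpoints in different components.
MST edge set: {eta gamma, beta rho, beta iota, eta rho, eta mu, iota zeta, alpha mu, epsilon mu}.
Of the listed edges, {iota zeta} are in the MST → 1.

1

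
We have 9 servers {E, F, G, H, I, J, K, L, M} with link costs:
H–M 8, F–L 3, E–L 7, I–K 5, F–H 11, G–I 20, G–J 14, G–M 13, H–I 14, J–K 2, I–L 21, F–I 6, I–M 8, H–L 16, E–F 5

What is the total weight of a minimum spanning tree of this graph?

Kruskal's algorithm — process edges by increasing weight (ties by edge label):
J–K (2): add — endpoints in different components.
F–L (3): add — endpoints in different components.
E–F (5): add — endpoints in different components.
I–K (5): add — endpoints in different components.
F–I (6): add — endpoints in different components.
E–L (7): skip — E and L already connected.
H–M (8): add — endpoints in different components.
I–M (8): add — endpoints in different components.
F–H (11): skip — F and H already connected.
G–M (13): add — endpoints in different components.
MST edges: J–K, F–L, E–F, I–K, F–I, H–M, I–M, G–M; total weight 2+3+5+5+6+8+8+13 = 50.

50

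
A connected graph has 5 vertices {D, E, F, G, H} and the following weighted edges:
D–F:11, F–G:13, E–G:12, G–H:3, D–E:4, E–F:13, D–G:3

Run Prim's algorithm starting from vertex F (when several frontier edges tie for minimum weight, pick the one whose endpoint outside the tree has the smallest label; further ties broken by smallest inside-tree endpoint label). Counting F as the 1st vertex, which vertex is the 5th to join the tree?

Prim's algorithm from F:
Step 1: frontier [D–F 11, E–F 13, F–G 13] → take D–F (11); add D.
Step 2: frontier [D–G 3, D–E 4, E–F 13, F–G 13] → take D–G (3); add G.
Step 3: frontier [D–E 4, E–F 13, G–H 3, E–G 12] → take G–H (3); add H.
Step 4: frontier [D–E 4, E–F 13, E–G 12] → take D–E (4); add E.
Vertex order: F, D, G, H, E. The 5th vertex is E.

E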